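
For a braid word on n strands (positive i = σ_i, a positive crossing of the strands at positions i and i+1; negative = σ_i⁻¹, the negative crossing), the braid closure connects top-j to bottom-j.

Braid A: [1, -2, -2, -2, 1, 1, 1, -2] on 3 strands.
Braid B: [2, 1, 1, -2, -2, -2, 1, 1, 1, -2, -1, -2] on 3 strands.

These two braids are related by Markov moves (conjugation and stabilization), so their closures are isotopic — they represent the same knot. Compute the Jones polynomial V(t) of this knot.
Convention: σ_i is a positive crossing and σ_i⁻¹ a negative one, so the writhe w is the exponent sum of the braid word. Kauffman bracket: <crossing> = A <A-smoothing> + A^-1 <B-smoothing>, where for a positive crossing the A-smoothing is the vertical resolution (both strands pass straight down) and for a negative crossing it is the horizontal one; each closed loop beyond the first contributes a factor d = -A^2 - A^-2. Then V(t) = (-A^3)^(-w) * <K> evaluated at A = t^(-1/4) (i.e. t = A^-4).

Markov-equivalent braids have isotopic closures, hence identical knot invariants. Strip the Markov moves from each word to reach a common short braid β, then compute V(t) once on β.
Braid A: s1 s2^-1 s2^-1 s2^-1 s1 s1 s1 s2^-1 on 3 strands has no conjugating prefix/suffix or stabilization to strip; take β = s1 s2^-1 s2^-1 s2^-1 s1 s1 s1 s2^-1.
Braid B: s2 s1 s1 s2^-1 s2^-1 s2^-1 s1 s1 s1 s2^-1 s1^-1 s2^-1 on 3 strands reduces by inverse Markov moves (closure unchanged at each step):
  Deconjugate: the word is γ·β·γ⁻¹ with γ = s2 s1 (prefix) and γ⁻¹ = s1^-1 s2^-1 (suffix); strip both.
Reduced to β = s1 s2^-1 s2^-1 s2^-1 s1 s1 s1 s2^-1 on 3 strands, 8 crossings.
Both give the same β = s1 s2^-1 s2^-1 s2^-1 s1 s1 s1 s2^-1 on 3 strands, so one state sum suffices:
Braid: s1 s2^-1 s2^-1 s2^-1 s1 s1 s1 s2^-1 on 3 strands, 8 crossings.
Writhe w = (#positive) - (#negative) = 4 - 4 = 0.
State-sum expansion of <K>. There are 2^8 = 256 states.
For each crossing: s=0 is the vertical smoothing, s=1 horizontal. Crossing k contributes A^(sign_k * (1 - 2*s_k)); loop factor d = -A^2 - A^-2.
Tabulate the states by total A-exponent and number of loops L (A-exp: L × count):
  A^8: L=5 ×1
  A^6: L=4 ×8
  A^4: L=3 ×25, L=5 ×3
  A^2: L=2 ×37, L=4 ×18, L=6 ×1
  A^0: L=1 ×25, L=3 ×37, L=5 ×8
  A^-2: L=2 ×37, L=4 ×18, L=6 ×1
  A^-4: L=3 ×25, L=5 ×3
  A^-6: L=4 ×8
  A^-8: L=5 ×1
Each group contributes A^e * Σ count * d^(L-1):
Powers of d = -A^2 - A^-2: d^2 = A^4 + 2 + A^-4; d^3 = -A^6 - 3*A^2 - 3*A^-2 - A^-6; d^4 = A^8 + 4*A^4 + 6 + 4*A^-4 + A^-8; d^5 = -A^10 - 5*A^6 - 10*A^2 - 10*A^-2 - 5*A^-6 - A^-10.
  A^8 * (d^4) = A^16 + 4*A^12 + 6*A^8 + 4*A^4 + 1
  A^6 * (8*d^3) = -8*A^12 - 24*A^8 - 24*A^4 - 8
  A^4 * (25*d^2 + 3*d^4) = 3*A^12 + 37*A^8 + 68*A^4 + 37 + 3*A^-4
  A^2 * (37*d + 18*d^3 + d^5) = -A^12 - 23*A^8 - 101*A^4 - 101 - 23*A^-4 - A^-8
  A^0 * (25 + 37*d^2 + 8*d^4) = 8*A^8 + 69*A^4 + 147 + 69*A^-4 + 8*A^-8
  A^-2 * (37*d + 18*d^3 + d^5) = -A^8 - 23*A^4 - 101 - 101*A^-4 - 23*A^-8 - A^-12
  A^-4 * (25*d^2 + 3*d^4) = 3*A^4 + 37 + 68*A^-4 + 37*A^-8 + 3*A^-12
  A^-6 * (8*d^3) = -8 - 24*A^-4 - 24*A^-8 - 8*A^-12
  A^-8 * (d^4) = 1 + 4*A^-4 + 6*A^-8 + 4*A^-12 + A^-16
Summing the groups: <K> = A^16 - 2*A^12 + 3*A^8 - 4*A^4 + 5 - 4*A^-4 + 3*A^-8 - 2*A^-12 + A^-16
Normalise by the writhe: (-A^3)^(-w) = (-A^3)^(0) = 1, so f(A) = 1 * <K> = A^16 - 2*A^12 + 3*A^8 - 4*A^4 + 5 - 4*A^-4 + 3*A^-8 - 2*A^-12 + A^-16.
Substitute A = t^(-1/4), i.e. A^e → t^(-e/4): V(t) = t^4 - 2*t^3 + 3*t^2 - 4*t + 5 - 4*t^-1 + 3*t^-2 - 2*t^-3 + t^-4

Answer: t^4 - 2*t^3 + 3*t^2 - 4*t + 5 - 4*t^-1 + 3*t^-2 - 2*t^-3 + t^-4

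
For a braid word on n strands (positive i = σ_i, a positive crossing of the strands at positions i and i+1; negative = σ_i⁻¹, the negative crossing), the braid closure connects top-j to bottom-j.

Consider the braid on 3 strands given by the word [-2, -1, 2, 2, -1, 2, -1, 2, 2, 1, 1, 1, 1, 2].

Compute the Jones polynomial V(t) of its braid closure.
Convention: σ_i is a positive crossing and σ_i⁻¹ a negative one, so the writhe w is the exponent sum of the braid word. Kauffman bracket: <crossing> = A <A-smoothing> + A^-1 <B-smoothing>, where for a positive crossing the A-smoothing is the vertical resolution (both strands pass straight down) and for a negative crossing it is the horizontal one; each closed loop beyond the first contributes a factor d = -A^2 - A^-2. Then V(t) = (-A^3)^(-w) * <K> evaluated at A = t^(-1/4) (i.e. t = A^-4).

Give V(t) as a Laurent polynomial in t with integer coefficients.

t^10 - 4*t^9 + 6*t^8 - 8*t^7 + 9*t^6 - 8*t^5 + 7*t^4 - 4*t^3 + 2*t^2

Derivation:
The presented braid s2^-1 s1^-1 s2 s2 s1^-1 s2 s1^-1 s2 s2 s1 s1 s1 s1 s2 on 3 strands reduces by inverse Markov moves (closure unchanged at each step):
  Deconjugate: the word is γ·β·γ⁻¹ with γ = s2^-1 s1^-1 (prefix) and γ⁻¹ = s1 s2 (suffix); strip both.
Reduced to β = s2 s2 s1^-1 s2 s1^-1 s2 s2 s1 s1 s1 on 3 strands, 10 crossings.
Compute on β:
Braid: s2 s2 s1^-1 s2 s1^-1 s2 s2 s1 s1 s1 on 3 strands, 10 crossings.
Writhe w = (#positive) - (#negative) = 8 - 2 = 6.
Computing the Kauffman bracket via state sum. There are 2^10 = 1024 states.
Each crossing splits two ways (0=vertical, 1=horizontal). The state's weight is A^(#A-smoothings - #B-smoothings) * d^(loops - 1).
Tabulate the states by total A-exponent and number of loops L (A-exp: L × count):
  A^10: L=3 ×1
  A^8: L=2 ×7, L=4 ×3
  A^6: L=1 ×14, L=3 ×28, L=5 ×3
  A^4: L=2 ×88, L=4 ×31, L=6 ×1
  A^2: L=1 ×63, L=3 ×133, L=5 ×14
  A^0: L=2 ×159, L=4 ×91, L=6 ×2
  A^-2: L=3 ×180, L=5 ×30
  A^-4: L=4 ×116, L=6 ×4
  A^-6: L=5 ×45
  A^-8: L=6 ×10
  A^-10: L=7 ×1
Each group contributes A^e * Σ count * d^(L-1):
Powers of d = -A^2 - A^-2: d^2 = A^4 + 2 + A^-4; d^3 = -A^6 - 3*A^2 - 3*A^-2 - A^-6; d^4 = A^8 + 4*A^4 + 6 + 4*A^-4 + A^-8; d^5 = -A^10 - 5*A^6 - 10*A^2 - 10*A^-2 - 5*A^-6 - A^-10; d^6 = A^12 + 6*A^8 + 15*A^4 + 20 + 15*A^-4 + 6*A^-8 + A^-12.
  A^10 * (d^2) = A^14 + 2*A^10 + A^6
  A^8 * (7*d + 3*d^3) = -3*A^14 - 16*A^10 - 16*A^6 - 3*A^2
  A^6 * (14 + 28*d^2 + 3*d^4) = 3*A^14 + 40*A^10 + 88*A^6 + 40*A^2 + 3*A^-2
  A^4 * (88*d + 31*d^3 + d^5) = -A^14 - 36*A^10 - 191*A^6 - 191*A^2 - 36*A^-2 - A^-6
  A^2 * (63 + 133*d^2 + 14*d^4) = 14*A^10 + 189*A^6 + 413*A^2 + 189*A^-2 + 14*A^-6
  A^0 * (159*d + 91*d^3 + 2*d^5) = -2*A^10 - 101*A^6 - 452*A^2 - 452*A^-2 - 101*A^-6 - 2*A^-10
  A^-2 * (180*d^2 + 30*d^4) = 30*A^6 + 300*A^2 + 540*A^-2 + 300*A^-6 + 30*A^-10
  A^-4 * (116*d^3 + 4*d^5) = -4*A^6 - 136*A^2 - 388*A^-2 - 388*A^-6 - 136*A^-10 - 4*A^-14
  A^-6 * (45*d^4) = 45*A^2 + 180*A^-2 + 270*A^-6 + 180*A^-10 + 45*A^-14
  A^-8 * (10*d^5) = -10*A^2 - 50*A^-2 - 100*A^-6 - 100*A^-10 - 50*A^-14 - 10*A^-18
  A^-10 * (d^6) = A^2 + 6*A^-2 + 15*A^-6 + 20*A^-10 + 15*A^-14 + 6*A^-18 + A^-22
Summing the groups: <K> = 2*A^10 - 4*A^6 + 7*A^2 - 8*A^-2 + 9*A^-6 - 8*A^-10 + 6*A^-14 - 4*A^-18 + A^-22
Normalise by the writhe: (-A^3)^(-w) = (-A^3)^(-6) = A^-18, so f(A) = A^-18 * <K> = 2*A^-8 - 4*A^-12 + 7*A^-16 - 8*A^-20 + 9*A^-24 - 8*A^-28 + 6*A^-32 - 4*A^-36 + A^-40.
Substitute A = t^(-1/4), i.e. A^e → t^(-e/4): V(t) = t^10 - 4*t^9 + 6*t^8 - 8*t^7 + 9*t^6 - 8*t^5 + 7*t^4 - 4*t^3 + 2*t^2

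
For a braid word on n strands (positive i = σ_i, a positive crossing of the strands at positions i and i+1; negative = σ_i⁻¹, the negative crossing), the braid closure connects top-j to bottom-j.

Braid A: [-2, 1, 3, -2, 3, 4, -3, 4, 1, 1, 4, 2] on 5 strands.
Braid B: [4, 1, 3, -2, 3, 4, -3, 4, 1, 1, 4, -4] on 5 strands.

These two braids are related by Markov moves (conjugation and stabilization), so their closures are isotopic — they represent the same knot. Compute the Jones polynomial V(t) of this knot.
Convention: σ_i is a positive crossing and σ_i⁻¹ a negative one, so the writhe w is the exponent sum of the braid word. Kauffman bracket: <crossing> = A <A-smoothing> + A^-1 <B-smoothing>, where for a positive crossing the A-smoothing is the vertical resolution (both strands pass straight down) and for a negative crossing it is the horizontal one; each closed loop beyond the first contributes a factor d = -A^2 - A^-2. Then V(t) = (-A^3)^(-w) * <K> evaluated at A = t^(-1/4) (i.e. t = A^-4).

Markov-equivalent braids have isotopic closures, hence identical knot invariants. Strip the Markov moves from each word to reach a common short braid β, then compute V(t) once on β.
Braid A: s2^-1 s1 s3 s2^-1 s3 s4 s3^-1 s4 s1 s1 s4 s2 on 5 strands reduces by inverse Markov moves (closure unchanged at each step):
  Deconjugate: the word is γ·β·γ⁻¹ with γ = s2^-1 (prefix) and γ⁻¹ = s2 (suffix); strip both.
Reduced to β = s1 s3 s2^-1 s3 s4 s3^-1 s4 s1 s1 s4 on 5 strands, 10 crossings.
Braid B: s4 s1 s3 s2^-1 s3 s4 s3^-1 s4 s1 s1 s4 s4^-1 on 5 strands reduces by inverse Markov moves (closure unchanged at each step):
  Deconjugate: the word is γ·β·γ⁻¹ with γ = s4 (prefix) and γ⁻¹ = s4^-1 (suffix); strip both.
Reduced to β = s1 s3 s2^-1 s3 s4 s3^-1 s4 s1 s1 s4 on 5 strands, 10 crossings.
Both give the same β = s1 s3 s2^-1 s3 s4 s3^-1 s4 s1 s1 s4 on 5 strands, so one state sum suffices:
Braid: s1 s3 s2^-1 s3 s4 s3^-1 s4 s1 s1 s4 on 5 strands, 10 crossings.
Writhe w = (#positive) - (#negative) = 8 - 2 = 6.
State-sum expansion of <K>. There are 2^10 = 1024 states.
For each crossing: s=0 is the vertical smoothing, s=1 horizontal. Crossing k contributes A^(sign_k * (1 - 2*s_k)); loop factor d = -A^2 - A^-2.
Tabulate the states by total A-exponent and number of loops L (A-exp: L × count):
  A^10: L=3 ×1
  A^8: L=2 ×6, L=4 ×4
  A^6: L=1 ×9, L=3 ×32, L=5 ×4
  A^4: L=2 ×70, L=4 ×49, L=6 ×1
  A^2: L=1 ×30, L=3 ×149, L=5 ×31
  A^0: L=2 ×99, L=4 ×144, L=6 ×9
  A^-2: L=3 ×136, L=5 ×73, L=7 ×1
  A^-4: L=4 ×101, L=6 ×19
  A^-6: L=5 ×43, L=7 ×2
  A^-8: L=6 ×10
  A^-10: L=7 ×1
Each group contributes A^e * Σ count * d^(L-1):
Powers of d = -A^2 - A^-2: d^2 = A^4 + 2 + A^-4; d^3 = -A^6 - 3*A^2 - 3*A^-2 - A^-6; d^4 = A^8 + 4*A^4 + 6 + 4*A^-4 + A^-8; d^5 = -A^10 - 5*A^6 - 10*A^2 - 10*A^-2 - 5*A^-6 - A^-10; d^6 = A^12 + 6*A^8 + 15*A^4 + 20 + 15*A^-4 + 6*A^-8 + A^-12.
  A^10 * (d^2) = A^14 + 2*A^10 + A^6
  A^8 * (6*d + 4*d^3) = -4*A^14 - 18*A^10 - 18*A^6 - 4*A^2
  A^6 * (9 + 32*d^2 + 4*d^4) = 4*A^14 + 48*A^10 + 97*A^6 + 48*A^2 + 4*A^-2
  A^4 * (70*d + 49*d^3 + d^5) = -A^14 - 54*A^10 - 227*A^6 - 227*A^2 - 54*A^-2 - A^-6
  A^2 * (30 + 149*d^2 + 31*d^4) = 31*A^10 + 273*A^6 + 514*A^2 + 273*A^-2 + 31*A^-6
  A^0 * (99*d + 144*d^3 + 9*d^5) = -9*A^10 - 189*A^6 - 621*A^2 - 621*A^-2 - 189*A^-6 - 9*A^-10
  A^-2 * (136*d^2 + 73*d^4 + d^6) = A^10 + 79*A^6 + 443*A^2 + 730*A^-2 + 443*A^-6 + 79*A^-10 + A^-14
  A^-4 * (101*d^3 + 19*d^5) = -19*A^6 - 196*A^2 - 493*A^-2 - 493*A^-6 - 196*A^-10 - 19*A^-14
  A^-6 * (43*d^4 + 2*d^6) = 2*A^6 + 55*A^2 + 202*A^-2 + 298*A^-6 + 202*A^-10 + 55*A^-14 + 2*A^-18
  A^-8 * (10*d^5) = -10*A^2 - 50*A^-2 - 100*A^-6 - 100*A^-10 - 50*A^-14 - 10*A^-18
  A^-10 * (d^6) = A^2 + 6*A^-2 + 15*A^-6 + 20*A^-10 + 15*A^-14 + 6*A^-18 + A^-22
Summing the groups: <K> = A^10 - A^6 + 3*A^2 - 3*A^-2 + 4*A^-6 - 4*A^-10 + 2*A^-14 - 2*A^-18 + A^-22
Normalise by the writhe: (-A^3)^(-w) = (-A^3)^(-6) = A^-18, so f(A) = A^-18 * <K> = A^-8 - A^-12 + 3*A^-16 - 3*A^-20 + 4*A^-24 - 4*A^-28 + 2*A^-32 - 2*A^-36 + A^-40.
Substitute A = t^(-1/4), i.e. A^e → t^(-e/4): V(t) = t^10 - 2*t^9 + 2*t^8 - 4*t^7 + 4*t^6 - 3*t^5 + 3*t^4 - t^3 + t^2

Answer: t^10 - 2*t^9 + 2*t^8 - 4*t^7 + 4*t^6 - 3*t^5 + 3*t^4 - t^3 + t^2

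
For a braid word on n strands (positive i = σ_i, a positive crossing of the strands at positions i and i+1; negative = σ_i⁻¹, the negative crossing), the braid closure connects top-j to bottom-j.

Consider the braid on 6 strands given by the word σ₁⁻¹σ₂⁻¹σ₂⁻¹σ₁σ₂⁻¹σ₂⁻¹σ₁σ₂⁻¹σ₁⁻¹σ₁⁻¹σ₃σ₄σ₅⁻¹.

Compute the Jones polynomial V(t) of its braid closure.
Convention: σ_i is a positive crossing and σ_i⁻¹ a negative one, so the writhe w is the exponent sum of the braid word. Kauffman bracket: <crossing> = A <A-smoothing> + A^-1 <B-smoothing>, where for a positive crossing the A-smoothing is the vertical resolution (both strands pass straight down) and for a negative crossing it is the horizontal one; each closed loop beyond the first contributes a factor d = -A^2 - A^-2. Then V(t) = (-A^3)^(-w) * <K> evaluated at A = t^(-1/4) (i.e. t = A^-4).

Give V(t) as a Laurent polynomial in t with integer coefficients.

2*t^-2 - 3*t^-3 + 6*t^-4 - 7*t^-5 + 7*t^-6 - 7*t^-7 + 5*t^-8 - 3*t^-9 + t^-10

Derivation:
The presented braid s1^-1 s2^-1 s2^-1 s1 s2^-1 s2^-1 s1 s2^-1 s1^-1 s1^-1 s3 s4 s5^-1 on 6 strands reduces by inverse Markov moves (closure unchanged at each step):
  Destabilize: the word has the form β·s5^-1 where s5^-1 occurs only as the final letter (β ∈ B_5); drop it and the last strand → 5 strands.
  Destabilize: the word has the form β·s4 where s4 occurs only as the final letter (β ∈ B_4); drop it and the last strand → 4 strands.
  Destabilize: the word has the form β·s3 where s3 occurs only as the final letter (β ∈ B_3); drop it and the last strand → 3 strands.
Reduced to β = s1^-1 s2^-1 s2^-1 s1 s2^-1 s2^-1 s1 s2^-1 s1^-1 s1^-1 on 3 strands, 10 crossings.
Compute on β:
Braid: s1^-1 s2^-1 s2^-1 s1 s2^-1 s2^-1 s1 s2^-1 s1^-1 s1^-1 on 3 strands, 10 crossings.
Writhe w = (#positive) - (#negative) = 2 - 8 = -6.
Enumerate smoothing states for the bracket polynomial. There are 2^10 = 1024 states.
For each crossing: s=0 is the vertical smoothing, s=1 horizontal. Crossing k contributes A^(sign_k * (1 - 2*s_k)); loop factor d = -A^2 - A^-2.
Tabulate the states by total A-exponent and number of loops L (A-exp: L × count):
  A^10: L=7 ×1
  A^8: L=6 ×10
  A^6: L=5 ×44, L=7 ×1
  A^4: L=4 ×110, L=6 ×10
  A^2: L=3 ×166, L=5 ×44
  A^0: L=2 ×144, L=4 ×106, L=6 ×2
  A^-2: L=1 ×57, L=3 ×140, L=5 ×13
  A^-4: L=2 ×91, L=4 ×28, L=6 ×1
  A^-6: L=1 ×16, L=3 ×26, L=5 ×3
  A^-8: L=2 ×7, L=4 ×3
  A^-10: L=3 ×1
Each group contributes A^e * Σ count * d^(L-1):
Powers of d = -A^2 - A^-2: d^2 = A^4 + 2 + A^-4; d^3 = -A^6 - 3*A^2 - 3*A^-2 - A^-6; d^4 = A^8 + 4*A^4 + 6 + 4*A^-4 + A^-8; d^5 = -A^10 - 5*A^6 - 10*A^2 - 10*A^-2 - 5*A^-6 - A^-10; d^6 = A^12 + 6*A^8 + 15*A^4 + 20 + 15*A^-4 + 6*A^-8 + A^-12.
  A^10 * (d^6) = A^22 + 6*A^18 + 15*A^14 + 20*A^10 + 15*A^6 + 6*A^2 + A^-2
  A^8 * (10*d^5) = -10*A^18 - 50*A^14 - 100*A^10 - 100*A^6 - 50*A^2 - 10*A^-2
  A^6 * (44*d^4 + d^6) = A^18 + 50*A^14 + 191*A^10 + 284*A^6 + 191*A^2 + 50*A^-2 + A^-6
  A^4 * (110*d^3 + 10*d^5) = -10*A^14 - 160*A^10 - 430*A^6 - 430*A^2 - 160*A^-2 - 10*A^-6
  A^2 * (166*d^2 + 44*d^4) = 44*A^10 + 342*A^6 + 596*A^2 + 342*A^-2 + 44*A^-6
  A^0 * (144*d + 106*d^3 + 2*d^5) = -2*A^10 - 116*A^6 - 482*A^2 - 482*A^-2 - 116*A^-6 - 2*A^-10
  A^-2 * (57 + 140*d^2 + 13*d^4) = 13*A^6 + 192*A^2 + 415*A^-2 + 192*A^-6 + 13*A^-10
  A^-4 * (91*d + 28*d^3 + d^5) = -A^6 - 33*A^2 - 185*A^-2 - 185*A^-6 - 33*A^-10 - A^-14
  A^-6 * (16 + 26*d^2 + 3*d^4) = 3*A^2 + 38*A^-2 + 86*A^-6 + 38*A^-10 + 3*A^-14
  A^-8 * (7*d + 3*d^3) = -3*A^-2 - 16*A^-6 - 16*A^-10 - 3*A^-14
  A^-10 * (d^2) = A^-6 + 2*A^-10 + A^-14
Summing the groups: <K> = A^22 - 3*A^18 + 5*A^14 - 7*A^10 + 7*A^6 - 7*A^2 + 6*A^-2 - 3*A^-6 + 2*A^-10
Normalise by the writhe: (-A^3)^(-w) = (-A^3)^(6) = A^18, so f(A) = A^18 * <K> = A^40 - 3*A^36 + 5*A^32 - 7*A^28 + 7*A^24 - 7*A^20 + 6*A^16 - 3*A^12 + 2*A^8.
Substitute A = t^(-1/4), i.e. A^e → t^(-e/4): V(t) = 2*t^-2 - 3*t^-3 + 6*t^-4 - 7*t^-5 + 7*t^-6 - 7*t^-7 + 5*t^-8 - 3*t^-9 + t^-10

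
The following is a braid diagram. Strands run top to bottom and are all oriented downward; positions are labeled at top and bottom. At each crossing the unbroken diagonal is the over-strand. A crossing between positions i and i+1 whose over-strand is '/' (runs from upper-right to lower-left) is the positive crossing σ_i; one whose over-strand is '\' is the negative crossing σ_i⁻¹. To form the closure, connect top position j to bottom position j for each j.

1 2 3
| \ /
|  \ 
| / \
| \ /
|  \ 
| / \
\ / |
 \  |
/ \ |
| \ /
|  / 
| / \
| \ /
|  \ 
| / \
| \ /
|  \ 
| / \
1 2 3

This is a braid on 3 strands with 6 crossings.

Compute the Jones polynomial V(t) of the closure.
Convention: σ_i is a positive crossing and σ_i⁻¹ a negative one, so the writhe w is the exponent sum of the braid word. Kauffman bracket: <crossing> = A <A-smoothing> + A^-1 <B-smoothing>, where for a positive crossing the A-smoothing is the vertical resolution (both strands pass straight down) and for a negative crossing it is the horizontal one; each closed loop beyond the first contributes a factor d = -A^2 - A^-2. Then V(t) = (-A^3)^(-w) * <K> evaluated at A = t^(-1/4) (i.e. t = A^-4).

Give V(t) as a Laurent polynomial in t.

Reading the diagram top to bottom ('/'-over between positions i,i+1 = s_i, '\'-over = s_i^-1): braid word = s2^-1 s2^-1 s1^-1 s2 s2^-1 s2^-1.
First cancel adjacent σ_i σ_i⁻¹ pairs (Reidemeister II — same braid, same closure): s2^-1 s2^-1 s1^-1 s2 s2^-1 s2^-1 → s2^-1 s2^-1 s1^-1 s2^-1.
Braid: s2^-1 s2^-1 s1^-1 s2^-1 on 3 strands, 4 crossings.
Writhe w = (#positive) - (#negative) = 0 - 4 = -4.
Computing the Kauffman bracket via state sum. There are 2^4 = 16 states.
Each crossing splits two ways (0=vertical, 1=horizontal). The state's weight is A^(#A-smoothings - #B-smoothings) * d^(loops - 1).
  state 0000: A-exp=-4, loops=3, term = A^-4 * d^2
  state 0001: A-exp=-2, loops=2, term = A^-2 * d^1
  state 0010: A-exp=-2, loops=2, term = A^-2 * d^1
  state 0011: A-exp=+0, loops=1, term = A^0 * d^0
  state 0100: A-exp=-2, loops=2, term = A^-2 * d^1
  state 0101: A-exp=+0, loops=3, term = A^0 * d^2
  state 0110: A-exp=+0, loops=1, term = A^0 * d^0
  state 0111: A-exp=+2, loops=2, term = A^2 * d^1
  state 1000: A-exp=-2, loops=2, term = A^-2 * d^1
  state 1001: A-exp=+0, loops=3, term = A^0 * d^2
  state 1010: A-exp=+0, loops=1, term = A^0 * d^0
  state 1011: A-exp=+2, loops=2, term = A^2 * d^1
  state 1100: A-exp=+0, loops=3, term = A^0 * d^2
  state 1101: A-exp=+2, loops=4, term = A^2 * d^3
  state 1110: A-exp=+2, loops=2, term = A^2 * d^1
  state 1111: A-exp=+4, loops=3, term = A^4 * d^2
Collect the terms by A-exponent (count of states per loop number):
Powers of d = -A^2 - A^-2: d^2 = A^4 + 2 + A^-4; d^3 = -A^6 - 3*A^2 - 3*A^-2 - A^-6.
  A^4 * (d^2) = A^8 + 2*A^4 + 1
  A^2 * (3*d + d^3) = -A^8 - 6*A^4 - 6 - A^-4
  A^0 * (3 + 3*d^2) = 3*A^4 + 9 + 3*A^-4
  A^-2 * (4*d) = -4 - 4*A^-4
  A^-4 * (d^2) = 1 + 2*A^-4 + A^-8
Summing the groups: <K> = -A^4 + 1 + A^-8
Normalise by the writhe: (-A^3)^(-w) = (-A^3)^(4) = A^12, so f(A) = A^12 * <K> = -A^16 + A^12 + A^4.
Substitute A = t^(-1/4), i.e. A^e → t^(-e/4): V(t) = t^-1 + t^-3 - t^-4

Answer: t^-1 + t^-3 - t^-4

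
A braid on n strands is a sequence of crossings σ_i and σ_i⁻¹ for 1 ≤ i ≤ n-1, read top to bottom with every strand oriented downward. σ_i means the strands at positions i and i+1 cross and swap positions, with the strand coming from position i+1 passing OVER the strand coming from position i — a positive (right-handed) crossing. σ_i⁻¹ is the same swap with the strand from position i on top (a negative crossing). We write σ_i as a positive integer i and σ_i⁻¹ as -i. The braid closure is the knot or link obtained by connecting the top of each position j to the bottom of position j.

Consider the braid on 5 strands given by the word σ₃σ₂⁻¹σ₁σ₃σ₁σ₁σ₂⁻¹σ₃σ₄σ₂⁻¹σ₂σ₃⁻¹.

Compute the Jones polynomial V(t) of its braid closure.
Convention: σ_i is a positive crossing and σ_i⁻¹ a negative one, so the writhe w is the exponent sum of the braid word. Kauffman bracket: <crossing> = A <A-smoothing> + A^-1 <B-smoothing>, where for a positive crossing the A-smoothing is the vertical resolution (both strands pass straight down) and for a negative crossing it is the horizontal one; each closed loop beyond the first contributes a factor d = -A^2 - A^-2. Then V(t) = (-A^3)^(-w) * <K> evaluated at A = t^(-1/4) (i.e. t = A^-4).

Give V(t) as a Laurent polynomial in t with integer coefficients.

-t^6 + 2*t^5 - 2*t^4 + 3*t^3 - 3*t^2 + 2*t - 1 + t^-1

Derivation:
The presented braid s3 s2^-1 s1 s3 s1 s1 s2^-1 s3 s4 s2^-1 s2 s3^-1 on 5 strands reduces by inverse Markov moves (closure unchanged at each step):
  Deconjugate: the word is γ·β·γ⁻¹ with γ = s3 s2^-1 (prefix) and γ⁻¹ = s2 s3^-1 (suffix); strip both.
Reduced to β = s1 s3 s1 s1 s2^-1 s3 s4 s2^-1 on 5 strands, 8 crossings.
Compute on β:
Braid: s1 s3 s1 s1 s2^-1 s3 s4 s2^-1 on 5 strands, 8 crossings.
Writhe w = (#positive) - (#negative) = 6 - 2 = 4.
State-sum expansion of <K>. There are 2^8 = 256 states.
For each crossing: s=0 is the vertical smoothing, s=1 horizontal. Crossing k contributes A^(sign_k * (1 - 2*s_k)); loop factor d = -A^2 - A^-2.
Tabulate the states by total A-exponent and number of loops L (A-exp: L × count):
  A^8: L=5 ×1
  A^6: L=4 ×8
  A^4: L=3 ×24, L=5 ×4
  A^2: L=2 ×32, L=4 ×23, L=6 ×1
  A^0: L=1 ×15, L=3 ×46, L=5 ×9
  A^-2: L=2 ×27, L=4 ×28, L=6 ×1
  A^-4: L=3 ×20, L=5 ×8
  A^-6: L=4 ×7, L=6 ×1
  A^-8: L=5 ×1
Each group contributes A^e * Σ count * d^(L-1):
Powers of d = -A^2 - A^-2: d^2 = A^4 + 2 + A^-4; d^3 = -A^6 - 3*A^2 - 3*A^-2 - A^-6; d^4 = A^8 + 4*A^4 + 6 + 4*A^-4 + A^-8; d^5 = -A^10 - 5*A^6 - 10*A^2 - 10*A^-2 - 5*A^-6 - A^-10.
  A^8 * (d^4) = A^16 + 4*A^12 + 6*A^8 + 4*A^4 + 1
  A^6 * (8*d^3) = -8*A^12 - 24*A^8 - 24*A^4 - 8
  A^4 * (24*d^2 + 4*d^4) = 4*A^12 + 40*A^8 + 72*A^4 + 40 + 4*A^-4
  A^2 * (32*d + 23*d^3 + d^5) = -A^12 - 28*A^8 - 111*A^4 - 111 - 28*A^-4 - A^-8
  A^0 * (15 + 46*d^2 + 9*d^4) = 9*A^8 + 82*A^4 + 161 + 82*A^-4 + 9*A^-8
  A^-2 * (27*d + 28*d^3 + d^5) = -A^8 - 33*A^4 - 121 - 121*A^-4 - 33*A^-8 - A^-12
  A^-4 * (20*d^2 + 8*d^4) = 8*A^4 + 52 + 88*A^-4 + 52*A^-8 + 8*A^-12
  A^-6 * (7*d^3 + d^5) = -A^4 - 12 - 31*A^-4 - 31*A^-8 - 12*A^-12 - A^-16
  A^-8 * (d^4) = 1 + 4*A^-4 + 6*A^-8 + 4*A^-12 + A^-16
Summing the groups: <K> = A^16 - A^12 + 2*A^8 - 3*A^4 + 3 - 2*A^-4 + 2*A^-8 - A^-12
Normalise by the writhe: (-A^3)^(-w) = (-A^3)^(-4) = A^-12, so f(A) = A^-12 * <K> = A^4 - 1 + 2*A^-4 - 3*A^-8 + 3*A^-12 - 2*A^-16 + 2*A^-20 - A^-24.
Substitute A = t^(-1/4), i.e. A^e → t^(-e/4): V(t) = -t^6 + 2*t^5 - 2*t^4 + 3*t^3 - 3*t^2 + 2*t - 1 + t^-1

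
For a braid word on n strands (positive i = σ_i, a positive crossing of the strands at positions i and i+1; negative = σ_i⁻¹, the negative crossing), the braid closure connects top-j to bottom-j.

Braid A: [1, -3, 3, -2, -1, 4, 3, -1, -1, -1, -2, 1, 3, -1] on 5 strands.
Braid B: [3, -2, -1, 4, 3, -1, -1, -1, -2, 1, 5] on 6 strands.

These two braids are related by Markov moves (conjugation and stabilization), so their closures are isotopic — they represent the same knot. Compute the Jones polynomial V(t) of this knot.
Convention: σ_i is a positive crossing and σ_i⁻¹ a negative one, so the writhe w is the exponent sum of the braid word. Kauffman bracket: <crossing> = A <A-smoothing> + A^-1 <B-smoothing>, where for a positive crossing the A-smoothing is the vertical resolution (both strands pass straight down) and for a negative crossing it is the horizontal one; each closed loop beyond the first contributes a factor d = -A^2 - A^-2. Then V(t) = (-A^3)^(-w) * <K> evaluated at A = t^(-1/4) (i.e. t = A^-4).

Markov-equivalent braids have isotopic closures, hence identical knot invariants. Strip the Markov moves from each word to reach a common short braid β, then compute V(t) once on β.
Braid A: s1 s3^-1 s3 s2^-1 s1^-1 s4 s3 s1^-1 s1^-1 s1^-1 s2^-1 s1 s3 s1^-1 on 5 strands reduces by inverse Markov moves (closure unchanged at each step):
  Deconjugate: the word is γ·β·γ⁻¹ with γ = s1 (prefix) and γ⁻¹ = s1^-1 (suffix); strip both.
  Deconjugate: the word is γ·β·γ⁻¹ with γ = s3^-1 (prefix) and γ⁻¹ = s3 (suffix); strip both.
Reduced to β = s3 s2^-1 s1^-1 s4 s3 s1^-1 s1^-1 s1^-1 s2^-1 s1 on 5 strands, 10 crossings.
Braid B: s3 s2^-1 s1^-1 s4 s3 s1^-1 s1^-1 s1^-1 s2^-1 s1 s5 on 6 strands reduces by inverse Markov moves (closure unchanged at each step):
  Destabilize: the word has the form β·s5 where s5 occurs only as the final letter (β ∈ B_5); drop it and the last strand → 5 strands.
Reduced to β = s3 s2^-1 s1^-1 s4 s3 s1^-1 s1^-1 s1^-1 s2^-1 s1 on 5 strands, 10 crossings.
Both give the same β = s3 s2^-1 s1^-1 s4 s3 s1^-1 s1^-1 s1^-1 s2^-1 s1 on 5 strands, so one state sum suffices:
Braid: s3 s2^-1 s1^-1 s4 s3 s1^-1 s1^-1 s1^-1 s2^-1 s1 on 5 strands, 10 crossings.
Writhe w = (#positive) - (#negative) = 4 - 6 = -2.
Enumerate smoothing states for the bracket polynomial. There are 2^10 = 1024 states.
Smooth each crossing (0=||, 1=⌣⌢); contribution A^(Σ sign_k(1-2s_k)) * d^(L-1).
Tabulate the states by total A-exponent and number of loops L (A-exp: L × count):
  A^10: L=7 ×1
  A^8: L=6 ×10
  A^6: L=5 ×42, L=7 ×3
  A^4: L=4 ×95, L=6 ×24, L=8 ×1
  A^2: L=3 ×124, L=5 ×76, L=7 ×10
  A^0: L=2 ×90, L=4 ×126, L=6 ×35, L=8 ×1
  A^-2: L=1 ×28, L=3 ×116, L=5 ×61, L=7 ×5
  A^-4: L=2 ×50, L=4 ×60, L=6 ×10
  A^-6: L=1 ×5, L=3 ×29, L=5 ×11
  A^-8: L=2 ×4, L=4 ×6
  A^-10: L=3 ×1
Each group contributes A^e * Σ count * d^(L-1):
Powers of d = -A^2 - A^-2: d^2 = A^4 + 2 + A^-4; d^3 = -A^6 - 3*A^2 - 3*A^-2 - A^-6; d^4 = A^8 + 4*A^4 + 6 + 4*A^-4 + A^-8; d^5 = -A^10 - 5*A^6 - 10*A^2 - 10*A^-2 - 5*A^-6 - A^-10; d^6 = A^12 + 6*A^8 + 15*A^4 + 20 + 15*A^-4 + 6*A^-8 + A^-12; d^7 = -A^14 - 7*A^10 - 21*A^6 - 35*A^2 - 35*A^-2 - 21*A^-6 - 7*A^-10 - A^-14.
  A^10 * (d^6) = A^22 + 6*A^18 + 15*A^14 + 20*A^10 + 15*A^6 + 6*A^2 + A^-2
  A^8 * (10*d^5) = -10*A^18 - 50*A^14 - 100*A^10 - 100*A^6 - 50*A^2 - 10*A^-2
  A^6 * (42*d^4 + 3*d^6) = 3*A^18 + 60*A^14 + 213*A^10 + 312*A^6 + 213*A^2 + 60*A^-2 + 3*A^-6
  A^4 * (95*d^3 + 24*d^5 + d^7) = -A^18 - 31*A^14 - 236*A^10 - 560*A^6 - 560*A^2 - 236*A^-2 - 31*A^-6 - A^-10
  A^2 * (124*d^2 + 76*d^4 + 10*d^6) = 10*A^14 + 136*A^10 + 578*A^6 + 904*A^2 + 578*A^-2 + 136*A^-6 + 10*A^-10
  A^0 * (90*d + 126*d^3 + 35*d^5 + d^7) = -A^14 - 42*A^10 - 322*A^6 - 853*A^2 - 853*A^-2 - 322*A^-6 - 42*A^-10 - A^-14
  A^-2 * (28 + 116*d^2 + 61*d^4 + 5*d^6) = 5*A^10 + 91*A^6 + 435*A^2 + 726*A^-2 + 435*A^-6 + 91*A^-10 + 5*A^-14
  A^-4 * (50*d + 60*d^3 + 10*d^5) = -10*A^6 - 110*A^2 - 330*A^-2 - 330*A^-6 - 110*A^-10 - 10*A^-14
  A^-6 * (5 + 29*d^2 + 11*d^4) = 11*A^2 + 73*A^-2 + 129*A^-6 + 73*A^-10 + 11*A^-14
  A^-8 * (4*d + 6*d^3) = -6*A^-2 - 22*A^-6 - 22*A^-10 - 6*A^-14
  A^-10 * (d^2) = A^-6 + 2*A^-10 + A^-14
Summing the groups: <K> = A^22 - 2*A^18 + 3*A^14 - 4*A^10 + 4*A^6 - 4*A^2 + 3*A^-2 - A^-6 + A^-10
Normalise by the writhe: (-A^3)^(-w) = (-A^3)^(2) = A^6, so f(A) = A^6 * <K> = A^28 - 2*A^24 + 3*A^20 - 4*A^16 + 4*A^12 - 4*A^8 + 3*A^4 - 1 + A^-4.
Substitute A = t^(-1/4), i.e. A^e → t^(-e/4): V(t) = t - 1 + 3*t^-1 - 4*t^-2 + 4*t^-3 - 4*t^-4 + 3*t^-5 - 2*t^-6 + t^-7

Answer: t - 1 + 3*t^-1 - 4*t^-2 + 4*t^-3 - 4*t^-4 + 3*t^-5 - 2*t^-6 + t^-7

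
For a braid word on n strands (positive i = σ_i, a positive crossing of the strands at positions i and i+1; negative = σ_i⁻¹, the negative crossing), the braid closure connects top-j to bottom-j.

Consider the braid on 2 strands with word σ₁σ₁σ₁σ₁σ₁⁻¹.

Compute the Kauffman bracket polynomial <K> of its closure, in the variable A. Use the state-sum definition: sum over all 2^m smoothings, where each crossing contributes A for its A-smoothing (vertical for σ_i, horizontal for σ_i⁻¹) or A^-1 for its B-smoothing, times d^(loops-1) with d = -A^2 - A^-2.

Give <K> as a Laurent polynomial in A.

-A^5 - A^-3 + A^-7

Derivation:
First cancel adjacent σ_i σ_i⁻¹ pairs (Reidemeister II — same braid, same closure): s1 s1 s1 s1 s1^-1 → s1 s1 s1.
Braid: s1 s1 s1 on 2 strands, 3 crossings.
Writhe w = (#positive) - (#negative) = 3 - 0 = 3.
State-sum expansion of <K>. There are 2^3 = 8 states.
Each crossing splits two ways (0=vertical, 1=horizontal). The state's weight is A^(#A-smoothings - #B-smoothings) * d^(loops - 1).
  state 000: A-exp=+3, loops=2, term = A^3 * d^1
  state 001: A-exp=+1, loops=1, term = A^1 * d^0
  state 010: A-exp=+1, loops=1, term = A^1 * d^0
  state 011: A-exp=-1, loops=2, term = A^-1 * d^1
  state 100: A-exp=+1, loops=1, term = A^1 * d^0
  state 101: A-exp=-1, loops=2, term = A^-1 * d^1
  state 110: A-exp=-1, loops=2, term = A^-1 * d^1
  state 111: A-exp=-3, loops=3, term = A^-3 * d^2
Collect the terms by A-exponent (count of states per loop number):
Powers of d = -A^2 - A^-2: d^2 = A^4 + 2 + A^-4.
  A^3 * (d) = -A^5 - A
  A^1 * (3) = 3*A
  A^-1 * (3*d) = -3*A - 3*A^-3
  A^-3 * (d^2) = A + 2*A^-3 + A^-7
Summing the groups: <K> = -A^5 - A^-3 + A^-7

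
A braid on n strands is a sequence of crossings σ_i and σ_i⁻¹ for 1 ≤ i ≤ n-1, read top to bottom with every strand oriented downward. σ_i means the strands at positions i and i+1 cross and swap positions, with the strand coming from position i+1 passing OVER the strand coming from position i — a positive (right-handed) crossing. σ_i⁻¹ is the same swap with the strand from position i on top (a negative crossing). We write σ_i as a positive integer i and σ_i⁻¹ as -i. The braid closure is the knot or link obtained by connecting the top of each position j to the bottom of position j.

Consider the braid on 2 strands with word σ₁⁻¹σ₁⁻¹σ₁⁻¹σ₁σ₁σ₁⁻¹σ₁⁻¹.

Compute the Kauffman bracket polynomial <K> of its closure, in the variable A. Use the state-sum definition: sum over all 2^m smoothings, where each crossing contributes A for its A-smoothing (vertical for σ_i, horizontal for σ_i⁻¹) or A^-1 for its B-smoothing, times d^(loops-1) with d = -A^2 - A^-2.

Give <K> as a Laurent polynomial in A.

First cancel adjacent σ_i σ_i⁻¹ pairs (Reidemeister II — same braid, same closure): s1^-1 s1^-1 s1^-1 s1 s1 s1^-1 s1^-1 → s1^-1 s1^-1 s1^-1.
Braid: s1^-1 s1^-1 s1^-1 on 2 strands, 3 crossings.
Writhe w = (#positive) - (#negative) = 0 - 3 = -3.
Enumerate smoothing states for the bracket polynomial. There are 2^3 = 8 states.
Each crossing splits two ways (0=vertical, 1=horizontal). The state's weight is A^(#A-smoothings - #B-smoothings) * d^(loops - 1).
  state 000: A-exp=-3, loops=2, term = A^-3 * d^1
  state 001: A-exp=-1, loops=1, term = A^-1 * d^0
  state 010: A-exp=-1, loops=1, term = A^-1 * d^0
  state 011: A-exp=+1, loops=2, term = A^1 * d^1
  state 100: A-exp=-1, loops=1, term = A^-1 * d^0
  state 101: A-exp=+1, loops=2, term = A^1 * d^1
  state 110: A-exp=+1, loops=2, term = A^1 * d^1
  state 111: A-exp=+3, loops=3, term = A^3 * d^2
Collect the terms by A-exponent (count of states per loop number):
Powers of d = -A^2 - A^-2: d^2 = A^4 + 2 + A^-4.
  A^3 * (d^2) = A^7 + 2*A^3 + A^-1
  A^1 * (3*d) = -3*A^3 - 3*A^-1
  A^-1 * (3) = 3*A^-1
  A^-3 * (d) = -A^-1 - A^-5
Summing the groups: <K> = A^7 - A^3 - A^-5

Answer: A^7 - A^3 - A^-5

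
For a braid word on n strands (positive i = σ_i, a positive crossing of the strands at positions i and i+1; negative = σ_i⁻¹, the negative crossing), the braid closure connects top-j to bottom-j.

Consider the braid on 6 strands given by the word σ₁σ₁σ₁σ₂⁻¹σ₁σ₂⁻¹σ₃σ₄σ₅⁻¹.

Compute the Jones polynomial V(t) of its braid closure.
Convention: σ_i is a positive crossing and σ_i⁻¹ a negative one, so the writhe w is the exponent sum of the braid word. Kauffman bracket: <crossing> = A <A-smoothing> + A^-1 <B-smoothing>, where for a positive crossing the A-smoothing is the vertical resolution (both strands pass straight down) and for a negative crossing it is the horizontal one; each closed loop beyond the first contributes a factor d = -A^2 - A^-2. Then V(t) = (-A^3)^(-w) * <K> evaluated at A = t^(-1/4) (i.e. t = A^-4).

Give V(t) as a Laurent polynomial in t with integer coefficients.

The presented braid s1 s1 s1 s2^-1 s1 s2^-1 s3 s4 s5^-1 on 6 strands reduces by inverse Markov moves (closure unchanged at each step):
  Destabilize: the word has the form β·s5^-1 where s5^-1 occurs only as the final letter (β ∈ B_5); drop it and the last strand → 5 strands.
  Destabilize: the word has the form β·s4 where s4 occurs only as the final letter (β ∈ B_4); drop it and the last strand → 4 strands.
  Destabilize: the word has the form β·s3 where s3 occurs only as the final letter (β ∈ B_3); drop it and the last strand → 3 strands.
Reduced to β = s1 s1 s1 s2^-1 s1 s2^-1 on 3 strands, 6 crossings.
Compute on β:
Braid: s1 s1 s1 s2^-1 s1 s2^-1 on 3 strands, 6 crossings.
Writhe w = (#positive) - (#negative) = 4 - 2 = 2.
Enumerate smoothing states for the bracket polynomial. There are 2^6 = 64 states.
Each crossing splits two ways (0=vertical, 1=horizontal). The state's weight is A^(#A-smoothings - #B-smoothings) * d^(loops - 1).
Tabulate the states by total A-exponent and number of loops L (A-exp: L × count):
  A^6: L=3 ×1
  A^4: L=2 ×6
  A^2: L=1 ×11, L=3 ×4
  A^0: L=2 ×19, L=4 ×1
  A^-2: L=3 ×15
  A^-4: L=4 ×6
  A^-6: L=5 ×1
Each group contributes A^e * Σ count * d^(L-1):
Powers of d = -A^2 - A^-2: d^2 = A^4 + 2 + A^-4; d^3 = -A^6 - 3*A^2 - 3*A^-2 - A^-6; d^4 = A^8 + 4*A^4 + 6 + 4*A^-4 + A^-8.
  A^6 * (d^2) = A^10 + 2*A^6 + A^2
  A^4 * (6*d) = -6*A^6 - 6*A^2
  A^2 * (11 + 4*d^2) = 4*A^6 + 19*A^2 + 4*A^-2
  A^0 * (19*d + d^3) = -A^6 - 22*A^2 - 22*A^-2 - A^-6
  A^-2 * (15*d^2) = 15*A^2 + 30*A^-2 + 15*A^-6
  A^-4 * (6*d^3) = -6*A^2 - 18*A^-2 - 18*A^-6 - 6*A^-10
  A^-6 * (d^4) = A^2 + 4*A^-2 + 6*A^-6 + 4*A^-10 + A^-14
Summing the groups: <K> = A^10 - A^6 + 2*A^2 - 2*A^-2 + 2*A^-6 - 2*A^-10 + A^-14
Normalise by the writhe: (-A^3)^(-w) = (-A^3)^(-2) = A^-6, so f(A) = A^-6 * <K> = A^4 - 1 + 2*A^-4 - 2*A^-8 + 2*A^-12 - 2*A^-16 + A^-20.
Substitute A = t^(-1/4), i.e. A^e → t^(-e/4): V(t) = t^5 - 2*t^4 + 2*t^3 - 2*t^2 + 2*t - 1 + t^-1

Answer: t^5 - 2*t^4 + 2*t^3 - 2*t^2 + 2*t - 1 + t^-1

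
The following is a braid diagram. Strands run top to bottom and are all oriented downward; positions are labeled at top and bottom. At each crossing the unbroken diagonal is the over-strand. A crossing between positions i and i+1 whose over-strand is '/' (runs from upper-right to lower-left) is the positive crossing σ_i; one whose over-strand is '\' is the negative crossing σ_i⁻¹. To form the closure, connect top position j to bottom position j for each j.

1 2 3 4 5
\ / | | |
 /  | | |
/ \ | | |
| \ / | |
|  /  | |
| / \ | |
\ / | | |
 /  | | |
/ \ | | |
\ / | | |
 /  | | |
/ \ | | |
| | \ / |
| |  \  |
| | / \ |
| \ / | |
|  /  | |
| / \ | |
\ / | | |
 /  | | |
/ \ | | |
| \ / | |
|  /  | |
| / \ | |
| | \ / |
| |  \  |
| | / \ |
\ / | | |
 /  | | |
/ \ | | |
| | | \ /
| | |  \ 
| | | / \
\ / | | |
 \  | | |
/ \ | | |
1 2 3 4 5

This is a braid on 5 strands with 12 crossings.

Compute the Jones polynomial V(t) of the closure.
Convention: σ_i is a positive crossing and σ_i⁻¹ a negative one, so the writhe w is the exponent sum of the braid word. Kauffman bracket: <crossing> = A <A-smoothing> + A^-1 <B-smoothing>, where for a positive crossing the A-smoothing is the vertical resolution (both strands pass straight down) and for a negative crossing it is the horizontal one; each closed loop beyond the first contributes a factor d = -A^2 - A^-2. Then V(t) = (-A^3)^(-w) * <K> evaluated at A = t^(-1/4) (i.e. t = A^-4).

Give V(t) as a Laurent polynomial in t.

-t^7 + 2*t^6 - 2*t^5 + 2*t^4 - 2*t^3 + 2*t^2 - t + 1

Derivation:
Reading the diagram top to bottom ('/'-over between positions i,i+1 = s_i, '\'-over = s_i^-1): braid word = s1 s2 s1 s1 s3^-1 s2 s1 s2 s3^-1 s1 s4^-1 s1^-1.
The presented braid s1 s2 s1 s1 s3^-1 s2 s1 s2 s3^-1 s1 s4^-1 s1^-1 on 5 strands reduces by inverse Markov moves (closure unchanged at each step):
  Deconjugate: the word is γ·β·γ⁻¹ with γ = s1 (prefix) and γ⁻¹ = s1^-1 (suffix); strip both.
  Destabilize: the word has the form β·s4^-1 where s4^-1 occurs only as the final letter (β ∈ B_4); drop it and the last strand → 4 strands.
Reduced to β = s2 s1 s1 s3^-1 s2 s1 s2 s3^-1 s1 on 4 strands, 9 crossings.
Compute on β:
Braid: s2 s1 s1 s3^-1 s2 s1 s2 s3^-1 s1 on 4 strands, 9 crossings.
Writhe w = (#positive) - (#negative) = 7 - 2 = 5.
Computing the Kauffman bracket via state sum. There are 2^9 = 512 states.
Smooth each crossing (0=||, 1=⌣⌢); contribution A^(Σ sign_k(1-2s_k)) * d^(L-1).
Tabulate the states by total A-exponent and number of loops L (A-exp: L × count):
  A^9: L=4 ×1
  A^7: L=3 ×9
  A^5: L=2 ×28, L=4 ×8
  A^3: L=1 ×32, L=3 ×48, L=5 ×4
  A^1: L=2 ×91, L=4 ×34, L=6 ×1
  A^-1: L=1 ×23, L=3 ×92, L=5 ×11
  A^-3: L=2 ×43, L=4 ×40, L=6 ×1
  A^-5: L=1 ×4, L=3 ×26, L=5 ×6
  A^-7: L=2 ×4, L=4 ×5
  A^-9: L=3 ×1
Each group contributes A^e * Σ count * d^(L-1):
Powers of d = -A^2 - A^-2: d^2 = A^4 + 2 + A^-4; d^3 = -A^6 - 3*A^2 - 3*A^-2 - A^-6; d^4 = A^8 + 4*A^4 + 6 + 4*A^-4 + A^-8; d^5 = -A^10 - 5*A^6 - 10*A^2 - 10*A^-2 - 5*A^-6 - A^-10.
  A^9 * (d^3) = -A^15 - 3*A^11 - 3*A^7 - A^3
  A^7 * (9*d^2) = 9*A^11 + 18*A^7 + 9*A^3
  A^5 * (28*d + 8*d^3) = -8*A^11 - 52*A^7 - 52*A^3 - 8*A^-1
  A^3 * (32 + 48*d^2 + 4*d^4) = 4*A^11 + 64*A^7 + 152*A^3 + 64*A^-1 + 4*A^-5
  A^1 * (91*d + 34*d^3 + d^5) = -A^11 - 39*A^7 - 203*A^3 - 203*A^-1 - 39*A^-5 - A^-9
  A^-1 * (23 + 92*d^2 + 11*d^4) = 11*A^7 + 136*A^3 + 273*A^-1 + 136*A^-5 + 11*A^-9
  A^-3 * (43*d + 40*d^3 + d^5) = -A^7 - 45*A^3 - 173*A^-1 - 173*A^-5 - 45*A^-9 - A^-13
  A^-5 * (4 + 26*d^2 + 6*d^4) = 6*A^3 + 50*A^-1 + 92*A^-5 + 50*A^-9 + 6*A^-13
  A^-7 * (4*d + 5*d^3) = -5*A^-1 - 19*A^-5 - 19*A^-9 - 5*A^-13
  A^-9 * (d^2) = A^-5 + 2*A^-9 + A^-13
Summing the groups: <K> = -A^15 + A^11 - 2*A^7 + 2*A^3 - 2*A^-1 + 2*A^-5 - 2*A^-9 + A^-13
Normalise by the writhe: (-A^3)^(-w) = (-A^3)^(-5) = -A^-15, so f(A) = -A^-15 * <K> = 1 - A^-4 + 2*A^-8 - 2*A^-12 + 2*A^-16 - 2*A^-20 + 2*A^-24 - A^-28.
Substitute A = t^(-1/4), i.e. A^e → t^(-e/4): V(t) = -t^7 + 2*t^6 - 2*t^5 + 2*t^4 - 2*t^3 + 2*t^2 - t + 1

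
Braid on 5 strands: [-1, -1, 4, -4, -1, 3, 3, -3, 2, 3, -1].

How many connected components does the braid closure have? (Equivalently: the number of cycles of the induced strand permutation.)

4

Derivation:
Track the strand permutation on 5 strands, starting from identity.
  step 1: s1^-1 swaps positions 1,2 -> [2 1 3 4 5]
  step 2: s1^-1 swaps positions 1,2 -> [1 2 3 4 5]
  step 3: s4 swaps positions 4,5 -> [1 2 3 5 4]
  step 4: s4^-1 swaps positions 4,5 -> [1 2 3 4 5]
  step 5: s1^-1 swaps positions 1,2 -> [2 1 3 4 5]
  step 6: s3 swaps positions 3,4 -> [2 1 4 3 5]
  step 7: s3 swaps positions 3,4 -> [2 1 3 4 5]
  step 8: s3^-1 swaps positions 3,4 -> [2 1 4 3 5]
  step 9: s2 swaps positions 2,3 -> [2 4 1 3 5]
  step 10: s3 swaps positions 3,4 -> [2 4 3 1 5]
  step 11: s1^-1 swaps positions 1,2 -> [4 2 3 1 5]
Final permutation (position -> original strand): [4 2 3 1 5]
Closure components = cycle count of this permutation = 4.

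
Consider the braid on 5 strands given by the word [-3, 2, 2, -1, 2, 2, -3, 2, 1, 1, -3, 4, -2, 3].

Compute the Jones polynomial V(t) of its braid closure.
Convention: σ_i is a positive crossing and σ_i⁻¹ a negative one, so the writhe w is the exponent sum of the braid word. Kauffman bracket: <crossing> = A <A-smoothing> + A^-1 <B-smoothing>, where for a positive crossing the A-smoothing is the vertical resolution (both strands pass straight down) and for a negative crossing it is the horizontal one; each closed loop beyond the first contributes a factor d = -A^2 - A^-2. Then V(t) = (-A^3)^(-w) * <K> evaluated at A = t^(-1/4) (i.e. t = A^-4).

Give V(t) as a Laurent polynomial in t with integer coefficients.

t^7 - 2*t^6 + 3*t^5 - 5*t^4 + 5*t^3 - 4*t^2 + 4*t - 2 + t^-1

Derivation:
The presented braid s3^-1 s2 s2 s1^-1 s2 s2 s3^-1 s2 s1 s1 s3^-1 s4 s2^-1 s3 on 5 strands reduces by inverse Markov moves (closure unchanged at each step):
  Deconjugate: the word is γ·β·γ⁻¹ with γ = s3^-1 s2 (prefix) and γ⁻¹ = s2^-1 s3 (suffix); strip both.
  Destabilize: the word has the form β·s4 where s4 occurs only as the final letter (β ∈ B_4); drop it and the last strand → 4 strands.
Reduced to β = s2 s1^-1 s2 s2 s3^-1 s2 s1 s1 s3^-1 on 4 strands, 9 crossings.
Compute on β:
Braid: s2 s1^-1 s2 s2 s3^-1 s2 s1 s1 s3^-1 on 4 strands, 9 crossings.
Writhe w = (#positive) - (#negative) = 6 - 3 = 3.
State-sum expansion of <K>. There are 2^9 = 512 states.
For each crossing: s=0 is the vertical smoothing, s=1 horizontal. Crossing k contributes A^(sign_k * (1 - 2*s_k)); loop factor d = -A^2 - A^-2.
Tabulate the states by total A-exponent and number of loops L (A-exp: L × count):
  A^9: L=3 ×1
  A^7: L=2 ×6, L=4 ×3
  A^5: L=1 ×11, L=3 ×24, L=5 ×1
  A^3: L=2 ×68, L=4 ×16
  A^1: L=1 ×38, L=3 ×85, L=5 ×3
  A^-1: L=2 ×77, L=4 ×49
  A^-3: L=3 ×69, L=5 ×15
  A^-5: L=4 ×34, L=6 ×2
  A^-7: L=5 ×9
  A^-9: L=6 ×1
Each group contributes A^e * Σ count * d^(L-1):
Powers of d = -A^2 - A^-2: d^2 = A^4 + 2 + A^-4; d^3 = -A^6 - 3*A^2 - 3*A^-2 - A^-6; d^4 = A^8 + 4*A^4 + 6 + 4*A^-4 + A^-8; d^5 = -A^10 - 5*A^6 - 10*A^2 - 10*A^-2 - 5*A^-6 - A^-10.
  A^9 * (d^2) = A^13 + 2*A^9 + A^5
  A^7 * (6*d + 3*d^3) = -3*A^13 - 15*A^9 - 15*A^5 - 3*A
  A^5 * (11 + 24*d^2 + d^4) = A^13 + 28*A^9 + 65*A^5 + 28*A + A^-3
  A^3 * (68*d + 16*d^3) = -16*A^9 - 116*A^5 - 116*A - 16*A^-3
  A^1 * (38 + 85*d^2 + 3*d^4) = 3*A^9 + 97*A^5 + 226*A + 97*A^-3 + 3*A^-7
  A^-1 * (77*d + 49*d^3) = -49*A^5 - 224*A - 224*A^-3 - 49*A^-7
  A^-3 * (69*d^2 + 15*d^4) = 15*A^5 + 129*A + 228*A^-3 + 129*A^-7 + 15*A^-11
  A^-5 * (34*d^3 + 2*d^5) = -2*A^5 - 44*A - 122*A^-3 - 122*A^-7 - 44*A^-11 - 2*A^-15
  A^-7 * (9*d^4) = 9*A + 36*A^-3 + 54*A^-7 + 36*A^-11 + 9*A^-15
  A^-9 * (d^5) = -A - 5*A^-3 - 10*A^-7 - 10*A^-11 - 5*A^-15 - A^-19
Summing the groups: <K> = -A^13 + 2*A^9 - 4*A^5 + 4*A - 5*A^-3 + 5*A^-7 - 3*A^-11 + 2*A^-15 - A^-19
Normalise by the writhe: (-A^3)^(-w) = (-A^3)^(-3) = -A^-9, so f(A) = -A^-9 * <K> = A^4 - 2 + 4*A^-4 - 4*A^-8 + 5*A^-12 - 5*A^-16 + 3*A^-20 - 2*A^-24 + A^-28.
Substitute A = t^(-1/4), i.e. A^e → t^(-e/4): V(t) = t^7 - 2*t^6 + 3*t^5 - 5*t^4 + 5*t^3 - 4*t^2 + 4*t - 2 + t^-1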